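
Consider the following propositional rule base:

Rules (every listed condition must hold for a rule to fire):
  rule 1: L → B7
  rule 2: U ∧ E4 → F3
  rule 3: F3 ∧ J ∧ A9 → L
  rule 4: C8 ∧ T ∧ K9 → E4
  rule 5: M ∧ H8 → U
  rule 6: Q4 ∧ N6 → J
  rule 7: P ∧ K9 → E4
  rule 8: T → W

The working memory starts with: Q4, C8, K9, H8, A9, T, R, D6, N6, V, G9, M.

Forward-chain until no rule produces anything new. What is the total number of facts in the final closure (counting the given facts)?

Round 1: rule 4 [C8 ∧ T ∧ K9 → E4]; rule 5 [M ∧ H8 → U]; rule 6 [Q4 ∧ N6 → J]; rule 8 [T → W]. New: E4, U, J, W.
Round 2: rule 2 [U ∧ E4 → F3]. New: F3.
Round 3: rule 3 [F3 ∧ J ∧ A9 → L]. New: L.
Round 4: rule 1 [L → B7]. New: B7.
Closure: {A9, B7, C8, D6, E4, F3, G9, H8, J, K9, L, M, N6, Q4, R, T, U, V, W} — 19 facts.

19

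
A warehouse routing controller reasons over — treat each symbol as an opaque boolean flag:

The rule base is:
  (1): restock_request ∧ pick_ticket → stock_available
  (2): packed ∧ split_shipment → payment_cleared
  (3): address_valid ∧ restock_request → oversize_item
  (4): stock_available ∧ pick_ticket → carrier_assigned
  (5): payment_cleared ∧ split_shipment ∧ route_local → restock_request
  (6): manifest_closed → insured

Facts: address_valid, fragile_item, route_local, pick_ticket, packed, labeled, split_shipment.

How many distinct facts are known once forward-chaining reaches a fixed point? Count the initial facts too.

Round 1 — (2), derive payment_cleared.
Round 2 — (5), derive restock_request.
Round 3 — (1), (3), derive stock_available, oversize_item.
Round 4 — (4), derive carrier_assigned.
Closure: {address_valid, carrier_assigned, fragile_item, labeled, oversize_item, packed, payment_cleared, pick_ticket, restock_request, route_local, split_shipment, stock_available} — 12 facts.

12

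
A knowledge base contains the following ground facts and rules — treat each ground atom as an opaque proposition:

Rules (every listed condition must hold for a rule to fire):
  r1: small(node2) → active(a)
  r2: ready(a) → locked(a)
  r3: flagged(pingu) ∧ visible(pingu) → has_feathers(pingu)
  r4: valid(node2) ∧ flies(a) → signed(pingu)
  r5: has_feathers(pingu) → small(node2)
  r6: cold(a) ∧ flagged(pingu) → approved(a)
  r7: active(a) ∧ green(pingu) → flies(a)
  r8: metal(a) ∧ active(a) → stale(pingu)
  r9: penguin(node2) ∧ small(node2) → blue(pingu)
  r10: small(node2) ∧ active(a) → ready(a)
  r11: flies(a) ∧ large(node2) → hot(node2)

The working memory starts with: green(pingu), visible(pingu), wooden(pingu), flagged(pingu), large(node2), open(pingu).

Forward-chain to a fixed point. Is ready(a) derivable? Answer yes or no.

yes

Round 1 fires r3, giving has_feathers(pingu).
Round 2 fires r5, giving small(node2).
Round 3 fires r1, giving active(a).
Round 4 fires r7, r10, giving flies(a), ready(a).
Round 5 fires r2, r11, giving locked(a), hot(node2).
ready(a) appears in round 4, so it is derivable.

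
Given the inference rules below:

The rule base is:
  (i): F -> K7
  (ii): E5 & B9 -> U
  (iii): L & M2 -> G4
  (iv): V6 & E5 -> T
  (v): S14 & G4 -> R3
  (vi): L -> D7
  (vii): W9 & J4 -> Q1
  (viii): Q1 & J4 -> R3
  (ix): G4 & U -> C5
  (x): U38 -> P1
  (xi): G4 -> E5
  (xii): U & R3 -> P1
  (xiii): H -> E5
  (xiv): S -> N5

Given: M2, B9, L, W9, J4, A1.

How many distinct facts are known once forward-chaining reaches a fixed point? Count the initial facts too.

14

Round 1: (iii) [L & M2 -> G4]; (vi) [L -> D7]; (vii) [W9 & J4 -> Q1]. New: G4, D7, Q1.
Round 2: (viii) [Q1 & J4 -> R3]; (xi) [G4 -> E5]. New: R3, E5.
Round 3: (ii) [E5 & B9 -> U]. New: U.
Round 4: (ix) [G4 & U -> C5]; (xii) [U & R3 -> P1]. New: C5, P1.
Closure: {A1, B9, C5, D7, E5, G4, J4, L, M2, P1, Q1, R3, U, W9} — 14 facts.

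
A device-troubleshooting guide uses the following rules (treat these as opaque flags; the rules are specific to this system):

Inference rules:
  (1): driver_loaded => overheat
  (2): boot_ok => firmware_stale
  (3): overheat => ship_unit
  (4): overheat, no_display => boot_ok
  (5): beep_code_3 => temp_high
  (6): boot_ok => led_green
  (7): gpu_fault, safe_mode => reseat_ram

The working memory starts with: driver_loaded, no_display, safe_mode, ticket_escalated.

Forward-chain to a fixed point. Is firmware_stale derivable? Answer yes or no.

yes

Round 1 fires (1), giving overheat.
Round 2 fires (3), (4), giving ship_unit, boot_ok.
Round 3 fires (2), (6), giving firmware_stale, led_green.
firmware_stale appears in round 3, so it is derivable.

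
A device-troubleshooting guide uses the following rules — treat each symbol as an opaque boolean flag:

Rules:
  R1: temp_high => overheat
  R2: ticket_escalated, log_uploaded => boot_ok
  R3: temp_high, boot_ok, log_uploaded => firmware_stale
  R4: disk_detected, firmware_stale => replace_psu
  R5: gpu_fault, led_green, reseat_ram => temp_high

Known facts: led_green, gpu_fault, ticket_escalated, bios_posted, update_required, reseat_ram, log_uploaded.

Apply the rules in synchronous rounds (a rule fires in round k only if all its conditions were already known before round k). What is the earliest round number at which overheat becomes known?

2

[1] R2 [ticket_escalated, log_uploaded => boot_ok]; R5 [gpu_fault, led_green, reseat_ram => temp_high]. ⇒ new: boot_ok, temp_high.
[2] R1 [temp_high => overheat]; R3 [temp_high, boot_ok, log_uploaded => firmware_stale]. ⇒ new: overheat, firmware_stale.
overheat first appears in round 2.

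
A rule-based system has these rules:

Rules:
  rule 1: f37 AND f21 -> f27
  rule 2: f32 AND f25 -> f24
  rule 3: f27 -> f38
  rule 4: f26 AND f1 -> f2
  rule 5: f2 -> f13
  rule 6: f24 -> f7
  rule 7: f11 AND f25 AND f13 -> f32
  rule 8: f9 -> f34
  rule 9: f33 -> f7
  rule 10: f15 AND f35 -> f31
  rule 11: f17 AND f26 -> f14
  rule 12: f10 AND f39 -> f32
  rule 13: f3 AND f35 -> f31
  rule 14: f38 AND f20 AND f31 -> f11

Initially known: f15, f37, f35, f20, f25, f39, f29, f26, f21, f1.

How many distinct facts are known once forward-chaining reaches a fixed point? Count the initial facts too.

Round 1: rule 1 [f37 AND f21 -> f27]; rule 4 [f26 AND f1 -> f2]; rule 10 [f15 AND f35 -> f31]. New: f27, f2, f31.
Round 2: rule 3 [f27 -> f38]; rule 5 [f2 -> f13]. New: f38, f13.
Round 3: rule 14 [f38 AND f20 AND f31 -> f11]. New: f11.
Round 4: rule 7 [f11 AND f25 AND f13 -> f32]. New: f32.
Round 5: rule 2 [f32 AND f25 -> f24]. New: f24.
Round 6: rule 6 [f24 -> f7]. New: f7.
Closure: {f1, f11, f13, f15, f2, f20, f21, f24, f25, f26, f27, f29, f31, f32, f35, f37, f38, f39, f7} — 19 facts.

19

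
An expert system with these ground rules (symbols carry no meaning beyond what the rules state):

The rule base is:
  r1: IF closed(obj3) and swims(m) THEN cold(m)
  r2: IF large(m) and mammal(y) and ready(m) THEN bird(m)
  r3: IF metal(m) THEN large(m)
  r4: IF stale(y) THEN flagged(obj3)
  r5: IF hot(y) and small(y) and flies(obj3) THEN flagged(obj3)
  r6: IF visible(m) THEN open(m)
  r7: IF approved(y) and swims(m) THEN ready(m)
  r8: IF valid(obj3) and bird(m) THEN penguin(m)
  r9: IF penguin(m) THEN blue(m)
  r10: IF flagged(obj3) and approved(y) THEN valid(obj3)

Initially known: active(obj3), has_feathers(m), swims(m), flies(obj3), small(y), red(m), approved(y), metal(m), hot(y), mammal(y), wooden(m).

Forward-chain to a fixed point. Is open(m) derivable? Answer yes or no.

[1] r3 [IF metal(m) THEN large(m)]; r5 [IF hot(y) and small(y) and flies(obj3) THEN flagged(obj3)]; r7 [IF approved(y) and swims(m) THEN ready(m)]. ⇒ new: large(m), flagged(obj3), ready(m).
[2] r2 [IF large(m) and mammal(y) and ready(m) THEN bird(m)]; r10 [IF flagged(obj3) and approved(y) THEN valid(obj3)]. ⇒ new: bird(m), valid(obj3).
[3] r8 [IF valid(obj3) and bird(m) THEN penguin(m)]. ⇒ new: penguin(m).
[4] r9 [IF penguin(m) THEN blue(m)]. ⇒ new: blue(m).
Fixed point reached. open(m) is concluded only by r6; r6 needs visible(m) (never derived).

no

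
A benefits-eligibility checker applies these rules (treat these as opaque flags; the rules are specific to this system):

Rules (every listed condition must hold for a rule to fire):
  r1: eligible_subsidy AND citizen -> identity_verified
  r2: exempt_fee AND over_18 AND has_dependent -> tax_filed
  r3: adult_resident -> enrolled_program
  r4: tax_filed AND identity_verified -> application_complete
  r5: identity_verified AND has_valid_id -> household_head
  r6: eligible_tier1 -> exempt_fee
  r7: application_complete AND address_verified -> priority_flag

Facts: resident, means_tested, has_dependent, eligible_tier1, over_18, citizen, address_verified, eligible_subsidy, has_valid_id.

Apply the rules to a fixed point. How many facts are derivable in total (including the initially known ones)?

15

Round 1: r1 [eligible_subsidy AND citizen -> identity_verified]; r6 [eligible_tier1 -> exempt_fee]. New: identity_verified, exempt_fee.
Round 2: r2 [exempt_fee AND over_18 AND has_dependent -> tax_filed]; r5 [identity_verified AND has_valid_id -> household_head]. New: tax_filed, household_head.
Round 3: r4 [tax_filed AND identity_verified -> application_complete]. New: application_complete.
Round 4: r7 [application_complete AND address_verified -> priority_flag]. New: priority_flag.
Closure: {address_verified, application_complete, citizen, eligible_subsidy, eligible_tier1, exempt_fee, has_dependent, has_valid_id, household_head, identity_verified, means_tested, over_18, priority_flag, resident, tax_filed} — 15 facts.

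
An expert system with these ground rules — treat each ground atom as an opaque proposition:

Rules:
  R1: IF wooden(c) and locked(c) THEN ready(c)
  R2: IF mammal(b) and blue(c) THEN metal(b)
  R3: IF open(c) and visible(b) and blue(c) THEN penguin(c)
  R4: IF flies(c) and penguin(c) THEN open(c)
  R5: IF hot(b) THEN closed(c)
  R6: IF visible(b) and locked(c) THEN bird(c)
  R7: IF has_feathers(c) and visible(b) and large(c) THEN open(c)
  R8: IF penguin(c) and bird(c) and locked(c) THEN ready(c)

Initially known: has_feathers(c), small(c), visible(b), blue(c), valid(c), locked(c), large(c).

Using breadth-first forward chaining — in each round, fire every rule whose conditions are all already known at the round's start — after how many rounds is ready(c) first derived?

3

Round 1: R6 [IF visible(b) and locked(c) THEN bird(c)]; R7 [IF has_feathers(c) and visible(b) and large(c) THEN open(c)]. New: bird(c), open(c).
Round 2: R3 [IF open(c) and visible(b) and blue(c) THEN penguin(c)]. New: penguin(c).
Round 3: R8 [IF penguin(c) and bird(c) and locked(c) THEN ready(c)]. New: ready(c).
ready(c) first appears in round 3.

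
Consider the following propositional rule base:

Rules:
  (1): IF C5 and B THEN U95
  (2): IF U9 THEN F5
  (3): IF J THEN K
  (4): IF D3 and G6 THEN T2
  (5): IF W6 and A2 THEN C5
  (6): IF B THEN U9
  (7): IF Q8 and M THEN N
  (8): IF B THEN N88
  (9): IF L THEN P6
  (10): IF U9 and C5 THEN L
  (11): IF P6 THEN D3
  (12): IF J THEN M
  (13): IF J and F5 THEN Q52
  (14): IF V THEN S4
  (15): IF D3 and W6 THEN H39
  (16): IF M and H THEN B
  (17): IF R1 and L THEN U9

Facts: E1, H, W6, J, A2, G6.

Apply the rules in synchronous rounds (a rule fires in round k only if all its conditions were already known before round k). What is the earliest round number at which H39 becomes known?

7

Round 1 — (3), (5), (12), derive K, C5, M.
Round 2 — (16), derive B.
Round 3 — (1), (6), (8), derive U95, U9, N88.
Round 4 — (2), (10), derive F5, L.
Round 5 — (9), (13), derive P6, Q52.
Round 6 — (11), derive D3.
Round 7 — (4), (15), derive T2, H39.
H39 first appears in round 7.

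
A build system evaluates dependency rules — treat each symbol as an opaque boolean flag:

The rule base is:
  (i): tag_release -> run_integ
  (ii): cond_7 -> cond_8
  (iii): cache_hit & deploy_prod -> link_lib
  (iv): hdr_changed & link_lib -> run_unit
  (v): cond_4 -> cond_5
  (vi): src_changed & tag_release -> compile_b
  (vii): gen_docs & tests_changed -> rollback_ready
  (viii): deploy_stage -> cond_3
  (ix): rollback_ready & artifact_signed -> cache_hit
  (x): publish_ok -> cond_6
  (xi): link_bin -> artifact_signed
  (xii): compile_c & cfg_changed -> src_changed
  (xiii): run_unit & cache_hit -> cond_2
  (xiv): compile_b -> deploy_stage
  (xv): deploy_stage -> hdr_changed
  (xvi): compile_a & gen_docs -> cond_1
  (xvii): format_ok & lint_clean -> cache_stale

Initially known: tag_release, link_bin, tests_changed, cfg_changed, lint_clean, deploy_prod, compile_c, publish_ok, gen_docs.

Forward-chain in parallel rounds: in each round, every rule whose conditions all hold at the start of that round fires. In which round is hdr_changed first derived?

Round 1 fires (i), (vii), (x), (xi), (xii), giving run_integ, rollback_ready, cond_6, artifact_signed, src_changed.
Round 2 fires (vi), (ix), giving compile_b, cache_hit.
Round 3 fires (iii), (xiv), giving link_lib, deploy_stage.
Round 4 fires (viii), (xv), giving cond_3, hdr_changed.
hdr_changed first appears in round 4.

4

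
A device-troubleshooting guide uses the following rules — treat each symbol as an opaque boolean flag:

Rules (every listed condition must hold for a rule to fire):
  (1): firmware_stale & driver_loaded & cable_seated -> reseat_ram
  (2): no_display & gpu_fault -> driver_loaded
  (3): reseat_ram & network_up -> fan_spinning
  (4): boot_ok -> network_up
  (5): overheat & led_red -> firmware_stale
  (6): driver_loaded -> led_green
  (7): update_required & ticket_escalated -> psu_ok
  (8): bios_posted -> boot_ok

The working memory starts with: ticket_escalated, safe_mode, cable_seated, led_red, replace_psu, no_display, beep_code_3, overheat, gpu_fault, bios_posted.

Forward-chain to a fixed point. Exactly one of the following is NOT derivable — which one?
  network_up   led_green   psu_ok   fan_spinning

Round 1 fires (2), (5), (8), giving driver_loaded, firmware_stale, boot_ok.
Round 2 fires (1), (4), (6), giving reseat_ram, network_up, led_green.
Round 3 fires (3), giving fan_spinning.
Derived: network_up (round 2), led_green (round 2), fan_spinning (round 3). psu_ok never appears in any round.

psu_ok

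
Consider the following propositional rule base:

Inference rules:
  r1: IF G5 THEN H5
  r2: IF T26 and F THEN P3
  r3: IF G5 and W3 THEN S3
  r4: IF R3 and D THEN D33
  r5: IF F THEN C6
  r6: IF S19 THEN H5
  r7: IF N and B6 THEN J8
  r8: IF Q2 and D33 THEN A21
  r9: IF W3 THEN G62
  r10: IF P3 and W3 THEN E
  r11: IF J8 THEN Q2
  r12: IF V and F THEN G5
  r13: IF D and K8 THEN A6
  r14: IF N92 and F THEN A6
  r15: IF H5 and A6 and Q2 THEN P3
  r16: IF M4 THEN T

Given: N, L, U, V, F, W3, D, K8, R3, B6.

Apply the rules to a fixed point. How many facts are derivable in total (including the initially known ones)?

22

Round 1: r4 [IF R3 and D THEN D33]; r5 [IF F THEN C6]; r7 [IF N and B6 THEN J8]; r9 [IF W3 THEN G62]; r12 [IF V and F THEN G5]; r13 [IF D and K8 THEN A6]. New: D33, C6, J8, G62, G5, A6.
Round 2: r1 [IF G5 THEN H5]; r3 [IF G5 and W3 THEN S3]; r11 [IF J8 THEN Q2]. New: H5, S3, Q2.
Round 3: r8 [IF Q2 and D33 THEN A21]; r15 [IF H5 and A6 and Q2 THEN P3]. New: A21, P3.
Round 4: r10 [IF P3 and W3 THEN E]. New: E.
Closure: {A21, A6, B6, C6, D, D33, E, F, G5, G62, H5, J8, K8, L, N, P3, Q2, R3, S3, U, V, W3} — 22 facts.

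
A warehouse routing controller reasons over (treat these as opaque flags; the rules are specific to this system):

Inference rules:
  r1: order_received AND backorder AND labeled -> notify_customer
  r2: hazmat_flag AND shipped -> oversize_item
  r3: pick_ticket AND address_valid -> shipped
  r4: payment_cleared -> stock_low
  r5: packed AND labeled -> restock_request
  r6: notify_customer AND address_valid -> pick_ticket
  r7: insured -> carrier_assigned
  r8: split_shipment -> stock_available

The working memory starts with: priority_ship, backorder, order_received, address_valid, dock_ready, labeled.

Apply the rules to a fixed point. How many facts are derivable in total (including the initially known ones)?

9

Round 1: r1 [order_received AND backorder AND labeled -> notify_customer]. New: notify_customer.
Round 2: r6 [notify_customer AND address_valid -> pick_ticket]. New: pick_ticket.
Round 3: r3 [pick_ticket AND address_valid -> shipped]. New: shipped.
Closure: {address_valid, backorder, dock_ready, labeled, notify_customer, order_received, pick_ticket, priority_ship, shipped} — 9 facts.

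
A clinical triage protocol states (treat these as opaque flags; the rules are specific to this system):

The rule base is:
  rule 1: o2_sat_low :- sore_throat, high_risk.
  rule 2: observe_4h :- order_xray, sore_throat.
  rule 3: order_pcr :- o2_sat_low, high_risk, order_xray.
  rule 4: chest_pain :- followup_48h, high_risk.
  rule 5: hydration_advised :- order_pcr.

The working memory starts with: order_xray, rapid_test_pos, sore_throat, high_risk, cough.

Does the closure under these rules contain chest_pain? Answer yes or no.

no

Round 1 — rule 1, rule 2, derive o2_sat_low, observe_4h.
Round 2 — rule 3, derive order_pcr.
Round 3 — rule 5, derive hydration_advised.
Fixed point reached. chest_pain is concluded only by rule 4; rule 4 needs followup_48h (never derived).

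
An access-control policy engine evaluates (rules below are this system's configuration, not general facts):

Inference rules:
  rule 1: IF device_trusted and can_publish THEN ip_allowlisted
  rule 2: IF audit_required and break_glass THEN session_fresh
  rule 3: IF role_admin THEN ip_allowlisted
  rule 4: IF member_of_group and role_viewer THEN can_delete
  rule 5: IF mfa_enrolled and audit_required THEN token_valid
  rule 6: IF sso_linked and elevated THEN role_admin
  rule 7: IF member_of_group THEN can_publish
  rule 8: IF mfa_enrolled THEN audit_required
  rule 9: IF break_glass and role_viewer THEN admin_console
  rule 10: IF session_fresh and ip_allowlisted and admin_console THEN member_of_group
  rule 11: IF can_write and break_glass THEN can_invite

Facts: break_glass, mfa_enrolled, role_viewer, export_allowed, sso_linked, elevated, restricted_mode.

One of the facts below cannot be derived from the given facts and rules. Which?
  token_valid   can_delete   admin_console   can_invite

can_invite

Round 1 fires rule 6, rule 8, rule 9, giving role_admin, audit_required, admin_console.
Round 2 fires rule 2, rule 3, rule 5, giving session_fresh, ip_allowlisted, token_valid.
Round 3 fires rule 10, giving member_of_group.
Round 4 fires rule 4, rule 7, giving can_delete, can_publish.
Derived: admin_console (round 1), can_delete (round 4), token_valid (round 2). can_invite never appears in any round.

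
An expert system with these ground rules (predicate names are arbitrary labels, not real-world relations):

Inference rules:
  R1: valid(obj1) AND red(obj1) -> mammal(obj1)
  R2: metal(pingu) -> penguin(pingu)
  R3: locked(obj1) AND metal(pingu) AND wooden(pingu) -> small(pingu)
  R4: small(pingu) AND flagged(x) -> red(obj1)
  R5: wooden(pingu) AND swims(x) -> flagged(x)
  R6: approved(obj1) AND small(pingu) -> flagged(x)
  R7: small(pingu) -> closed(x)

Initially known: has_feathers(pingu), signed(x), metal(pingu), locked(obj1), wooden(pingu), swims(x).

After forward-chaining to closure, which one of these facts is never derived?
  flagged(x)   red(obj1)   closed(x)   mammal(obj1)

Round 1: R2 [metal(pingu) -> penguin(pingu)]; R3 [locked(obj1) AND metal(pingu) AND wooden(pingu) -> small(pingu)]; R5 [wooden(pingu) AND swims(x) -> flagged(x)]. Adds penguin(pingu), small(pingu), flagged(x).
Round 2: R4 [small(pingu) AND flagged(x) -> red(obj1)]; R7 [small(pingu) -> closed(x)]. Adds red(obj1), closed(x).
Derived: flagged(x) (round 1), red(obj1) (round 2), closed(x) (round 2). mammal(obj1) never appears in any round.

mammal(obj1)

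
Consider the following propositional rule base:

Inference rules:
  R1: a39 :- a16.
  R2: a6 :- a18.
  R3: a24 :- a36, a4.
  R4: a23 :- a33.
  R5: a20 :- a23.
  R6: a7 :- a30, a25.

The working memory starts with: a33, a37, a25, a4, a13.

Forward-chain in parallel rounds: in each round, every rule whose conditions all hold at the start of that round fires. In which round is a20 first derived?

2

Round 1 fires R4, giving a23.
Round 2 fires R5, giving a20.
a20 first appears in round 2.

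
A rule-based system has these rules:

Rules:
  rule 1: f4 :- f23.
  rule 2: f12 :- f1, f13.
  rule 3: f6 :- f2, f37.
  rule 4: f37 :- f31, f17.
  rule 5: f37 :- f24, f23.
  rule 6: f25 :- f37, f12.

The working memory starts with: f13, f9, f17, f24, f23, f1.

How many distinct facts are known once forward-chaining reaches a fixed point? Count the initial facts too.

10

Round 1 fires rule 1, rule 2, rule 5, giving f4, f12, f37.
Round 2 fires rule 6, giving f25.
Closure: {f1, f12, f13, f17, f23, f24, f25, f37, f4, f9} — 10 facts.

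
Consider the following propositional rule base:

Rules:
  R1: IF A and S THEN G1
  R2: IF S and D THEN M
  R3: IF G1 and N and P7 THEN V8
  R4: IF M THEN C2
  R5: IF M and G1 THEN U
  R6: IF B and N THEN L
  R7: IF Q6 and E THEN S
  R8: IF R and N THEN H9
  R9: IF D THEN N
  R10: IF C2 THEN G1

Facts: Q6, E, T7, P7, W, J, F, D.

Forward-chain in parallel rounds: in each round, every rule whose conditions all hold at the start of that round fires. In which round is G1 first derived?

4

Round 1 — R7, R9, derive S, N.
Round 2 — R2, derive M.
Round 3 — R4, derive C2.
Round 4 — R10, derive G1.
G1 first appears in round 4.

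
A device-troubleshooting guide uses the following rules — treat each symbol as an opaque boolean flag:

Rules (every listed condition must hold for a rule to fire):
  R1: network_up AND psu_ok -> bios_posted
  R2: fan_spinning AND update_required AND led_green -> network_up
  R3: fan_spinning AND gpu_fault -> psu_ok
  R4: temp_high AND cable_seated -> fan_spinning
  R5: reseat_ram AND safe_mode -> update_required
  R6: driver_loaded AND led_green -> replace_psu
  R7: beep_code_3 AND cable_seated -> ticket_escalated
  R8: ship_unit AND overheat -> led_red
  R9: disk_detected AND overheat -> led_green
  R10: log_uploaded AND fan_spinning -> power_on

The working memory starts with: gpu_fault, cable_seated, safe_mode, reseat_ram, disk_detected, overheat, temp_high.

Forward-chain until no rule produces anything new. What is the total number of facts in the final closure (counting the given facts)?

13

Round 1: R4 [temp_high AND cable_seated -> fan_spinning]; R5 [reseat_ram AND safe_mode -> update_required]; R9 [disk_detected AND overheat -> led_green]. New: fan_spinning, update_required, led_green.
Round 2: R2 [fan_spinning AND update_required AND led_green -> network_up]; R3 [fan_spinning AND gpu_fault -> psu_ok]. New: network_up, psu_ok.
Round 3: R1 [network_up AND psu_ok -> bios_posted]. New: bios_posted.
Closure: {bios_posted, cable_seated, disk_detected, fan_spinning, gpu_fault, led_green, network_up, overheat, psu_ok, reseat_ram, safe_mode, temp_high, update_required} — 13 facts.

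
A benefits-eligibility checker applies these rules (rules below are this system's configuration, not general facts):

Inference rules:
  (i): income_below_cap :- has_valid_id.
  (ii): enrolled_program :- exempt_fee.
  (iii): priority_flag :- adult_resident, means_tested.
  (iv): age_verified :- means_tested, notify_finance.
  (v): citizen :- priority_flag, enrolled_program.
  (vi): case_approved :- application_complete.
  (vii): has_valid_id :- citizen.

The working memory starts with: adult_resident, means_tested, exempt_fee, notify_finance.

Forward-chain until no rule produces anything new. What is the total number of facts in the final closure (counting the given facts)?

10

Round 1 fires (ii), (iii), (iv), giving enrolled_program, priority_flag, age_verified.
Round 2 fires (v), giving citizen.
Round 3 fires (vii), giving has_valid_id.
Round 4 fires (i), giving income_below_cap.
Closure: {adult_resident, age_verified, citizen, enrolled_program, exempt_fee, has_valid_id, income_below_cap, means_tested, notify_finance, priority_flag} — 10 facts.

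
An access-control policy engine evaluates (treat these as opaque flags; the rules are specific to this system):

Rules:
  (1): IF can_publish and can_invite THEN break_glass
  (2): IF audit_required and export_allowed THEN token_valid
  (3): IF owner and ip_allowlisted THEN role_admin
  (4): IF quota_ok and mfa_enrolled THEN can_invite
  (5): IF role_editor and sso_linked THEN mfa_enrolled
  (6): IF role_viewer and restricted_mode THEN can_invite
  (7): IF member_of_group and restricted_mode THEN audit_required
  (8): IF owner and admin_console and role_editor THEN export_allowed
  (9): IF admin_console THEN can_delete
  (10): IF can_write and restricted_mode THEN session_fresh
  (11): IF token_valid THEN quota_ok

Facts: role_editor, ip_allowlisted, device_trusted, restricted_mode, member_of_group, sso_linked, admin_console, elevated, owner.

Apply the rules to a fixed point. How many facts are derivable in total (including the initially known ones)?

Round 1 — (3), (5), (7), (8), (9), derive role_admin, mfa_enrolled, audit_required, export_allowed, can_delete.
Round 2 — (2), derive token_valid.
Round 3 — (11), derive quota_ok.
Round 4 — (4), derive can_invite.
Closure: {admin_console, audit_required, can_delete, can_invite, device_trusted, elevated, export_allowed, ip_allowlisted, member_of_group, mfa_enrolled, owner, quota_ok, restricted_mode, role_admin, role_editor, sso_linked, token_valid} — 17 facts.

17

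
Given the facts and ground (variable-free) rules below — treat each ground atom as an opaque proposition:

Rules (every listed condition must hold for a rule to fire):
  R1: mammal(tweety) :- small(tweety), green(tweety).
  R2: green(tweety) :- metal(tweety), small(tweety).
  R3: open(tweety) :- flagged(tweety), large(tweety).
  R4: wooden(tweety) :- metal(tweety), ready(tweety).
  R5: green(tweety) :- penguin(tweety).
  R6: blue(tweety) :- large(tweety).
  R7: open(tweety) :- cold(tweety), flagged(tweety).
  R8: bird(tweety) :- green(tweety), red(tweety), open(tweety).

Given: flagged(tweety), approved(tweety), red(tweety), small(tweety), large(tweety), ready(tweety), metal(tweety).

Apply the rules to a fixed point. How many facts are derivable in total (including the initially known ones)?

13

Round 1: R2 [green(tweety) :- metal(tweety), small(tweety).]; R3 [open(tweety) :- flagged(tweety), large(tweety).]; R4 [wooden(tweety) :- metal(tweety), ready(tweety).]; R6 [blue(tweety) :- large(tweety).]. New: green(tweety), open(tweety), wooden(tweety), blue(tweety).
Round 2: R1 [mammal(tweety) :- small(tweety), green(tweety).]; R8 [bird(tweety) :- green(tweety), red(tweety), open(tweety).]. New: mammal(tweety), bird(tweety).
Closure: {approved(tweety), bird(tweety), blue(tweety), flagged(tweety), green(tweety), large(tweety), mammal(tweety), metal(tweety), open(tweety), ready(tweety), red(tweety), small(tweety), wooden(tweety)} — 13 facts.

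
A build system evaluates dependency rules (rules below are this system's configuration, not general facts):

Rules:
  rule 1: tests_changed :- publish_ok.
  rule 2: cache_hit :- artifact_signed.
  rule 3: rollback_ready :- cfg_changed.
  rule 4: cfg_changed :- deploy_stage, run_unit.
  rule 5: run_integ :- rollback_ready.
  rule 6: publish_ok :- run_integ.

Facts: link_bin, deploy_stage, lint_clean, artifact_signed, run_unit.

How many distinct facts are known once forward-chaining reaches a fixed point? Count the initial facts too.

11

[1] rule 2 [cache_hit :- artifact_signed.]; rule 4 [cfg_changed :- deploy_stage, run_unit.]. ⇒ new: cache_hit, cfg_changed.
[2] rule 3 [rollback_ready :- cfg_changed.]. ⇒ new: rollback_ready.
[3] rule 5 [run_integ :- rollback_ready.]. ⇒ new: run_integ.
[4] rule 6 [publish_ok :- run_integ.]. ⇒ new: publish_ok.
[5] rule 1 [tests_changed :- publish_ok.]. ⇒ new: tests_changed.
Closure: {artifact_signed, cache_hit, cfg_changed, deploy_stage, link_bin, lint_clean, publish_ok, rollback_ready, run_integ, run_unit, tests_changed} — 11 facts.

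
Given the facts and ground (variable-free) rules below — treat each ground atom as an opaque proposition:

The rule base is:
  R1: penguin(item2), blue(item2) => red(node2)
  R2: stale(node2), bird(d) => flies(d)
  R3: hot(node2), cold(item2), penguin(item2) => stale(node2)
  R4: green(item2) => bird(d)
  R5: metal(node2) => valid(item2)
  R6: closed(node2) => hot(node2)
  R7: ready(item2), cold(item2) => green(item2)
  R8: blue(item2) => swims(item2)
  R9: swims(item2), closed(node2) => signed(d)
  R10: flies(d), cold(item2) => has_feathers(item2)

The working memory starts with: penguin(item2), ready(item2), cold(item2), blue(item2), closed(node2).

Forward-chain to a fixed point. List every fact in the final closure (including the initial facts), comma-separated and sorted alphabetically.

Round 1: R1 [penguin(item2), blue(item2) => red(node2)]; R6 [closed(node2) => hot(node2)]; R7 [ready(item2), cold(item2) => green(item2)]; R8 [blue(item2) => swims(item2)]. New: red(node2), hot(node2), green(item2), swims(item2).
Round 2: R3 [hot(node2), cold(item2), penguin(item2) => stale(node2)]; R4 [green(item2) => bird(d)]; R9 [swims(item2), closed(node2) => signed(d)]. New: stale(node2), bird(d), signed(d).
Round 3: R2 [stale(node2), bird(d) => flies(d)]. New: flies(d).
Round 4: R10 [flies(d), cold(item2) => has_feathers(item2)]. New: has_feathers(item2).

bird(d), blue(item2), closed(node2), cold(item2), flies(d), green(item2), has_feathers(item2), hot(node2), penguin(item2), ready(item2), red(node2), signed(d), stale(node2), swims(item2)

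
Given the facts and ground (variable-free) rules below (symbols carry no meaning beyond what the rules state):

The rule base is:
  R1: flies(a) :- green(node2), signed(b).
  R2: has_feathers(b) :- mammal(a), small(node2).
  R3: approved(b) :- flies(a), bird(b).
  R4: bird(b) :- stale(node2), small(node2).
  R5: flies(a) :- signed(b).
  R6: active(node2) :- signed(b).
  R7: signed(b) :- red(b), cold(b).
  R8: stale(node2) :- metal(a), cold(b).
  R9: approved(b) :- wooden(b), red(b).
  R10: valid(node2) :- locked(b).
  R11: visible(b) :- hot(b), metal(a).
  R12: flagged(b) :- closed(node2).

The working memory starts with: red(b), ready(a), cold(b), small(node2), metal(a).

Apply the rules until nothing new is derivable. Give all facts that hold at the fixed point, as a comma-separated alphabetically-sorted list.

active(node2), approved(b), bird(b), cold(b), flies(a), metal(a), ready(a), red(b), signed(b), small(node2), stale(node2)

Round 1 fires R7, R8, giving signed(b), stale(node2).
Round 2 fires R4, R5, R6, giving bird(b), flies(a), active(node2).
Round 3 fires R3, giving approved(b).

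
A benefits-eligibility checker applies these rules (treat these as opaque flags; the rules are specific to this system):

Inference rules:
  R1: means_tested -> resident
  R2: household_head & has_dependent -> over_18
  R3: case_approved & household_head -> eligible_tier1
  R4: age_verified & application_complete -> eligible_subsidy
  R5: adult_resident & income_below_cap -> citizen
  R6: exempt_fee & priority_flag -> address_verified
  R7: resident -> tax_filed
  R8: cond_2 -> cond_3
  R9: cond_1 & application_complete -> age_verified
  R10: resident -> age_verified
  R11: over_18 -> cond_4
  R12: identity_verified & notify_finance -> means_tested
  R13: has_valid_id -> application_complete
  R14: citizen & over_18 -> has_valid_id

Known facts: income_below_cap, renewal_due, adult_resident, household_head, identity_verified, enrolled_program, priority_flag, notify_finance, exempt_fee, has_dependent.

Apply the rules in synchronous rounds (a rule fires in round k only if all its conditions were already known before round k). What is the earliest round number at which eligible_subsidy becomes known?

4

Round 1 fires R2, R5, R6, R12, giving over_18, citizen, address_verified, means_tested.
Round 2 fires R1, R11, R14, giving resident, cond_4, has_valid_id.
Round 3 fires R7, R10, R13, giving tax_filed, age_verified, application_complete.
Round 4 fires R4, giving eligible_subsidy.
eligible_subsidy first appears in round 4.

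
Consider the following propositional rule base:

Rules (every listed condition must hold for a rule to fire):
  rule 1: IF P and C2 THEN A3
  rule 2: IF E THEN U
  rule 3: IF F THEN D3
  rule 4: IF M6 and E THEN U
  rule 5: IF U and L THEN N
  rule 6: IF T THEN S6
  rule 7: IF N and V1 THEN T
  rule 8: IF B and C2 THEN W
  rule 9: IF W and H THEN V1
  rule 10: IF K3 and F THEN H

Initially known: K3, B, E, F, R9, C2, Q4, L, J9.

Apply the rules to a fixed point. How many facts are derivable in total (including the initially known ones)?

Round 1: rule 2 [IF E THEN U]; rule 3 [IF F THEN D3]; rule 8 [IF B and C2 THEN W]; rule 10 [IF K3 and F THEN H]. New: U, D3, W, H.
Round 2: rule 5 [IF U and L THEN N]; rule 9 [IF W and H THEN V1]. New: N, V1.
Round 3: rule 7 [IF N and V1 THEN T]. New: T.
Round 4: rule 6 [IF T THEN S6]. New: S6.
Closure: {B, C2, D3, E, F, H, J9, K3, L, N, Q4, R9, S6, T, U, V1, W} — 17 facts.

17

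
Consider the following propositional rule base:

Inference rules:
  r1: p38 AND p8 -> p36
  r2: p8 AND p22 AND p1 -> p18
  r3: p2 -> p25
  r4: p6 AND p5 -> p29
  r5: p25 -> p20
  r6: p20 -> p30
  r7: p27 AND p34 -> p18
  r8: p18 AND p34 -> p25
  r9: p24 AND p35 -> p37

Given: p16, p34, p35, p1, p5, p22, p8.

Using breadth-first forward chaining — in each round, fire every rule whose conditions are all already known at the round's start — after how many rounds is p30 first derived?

[1] r2 [p8 AND p22 AND p1 -> p18]. ⇒ new: p18.
[2] r8 [p18 AND p34 -> p25]. ⇒ new: p25.
[3] r5 [p25 -> p20]. ⇒ new: p20.
[4] r6 [p20 -> p30]. ⇒ new: p30.
p30 first appears in round 4.

4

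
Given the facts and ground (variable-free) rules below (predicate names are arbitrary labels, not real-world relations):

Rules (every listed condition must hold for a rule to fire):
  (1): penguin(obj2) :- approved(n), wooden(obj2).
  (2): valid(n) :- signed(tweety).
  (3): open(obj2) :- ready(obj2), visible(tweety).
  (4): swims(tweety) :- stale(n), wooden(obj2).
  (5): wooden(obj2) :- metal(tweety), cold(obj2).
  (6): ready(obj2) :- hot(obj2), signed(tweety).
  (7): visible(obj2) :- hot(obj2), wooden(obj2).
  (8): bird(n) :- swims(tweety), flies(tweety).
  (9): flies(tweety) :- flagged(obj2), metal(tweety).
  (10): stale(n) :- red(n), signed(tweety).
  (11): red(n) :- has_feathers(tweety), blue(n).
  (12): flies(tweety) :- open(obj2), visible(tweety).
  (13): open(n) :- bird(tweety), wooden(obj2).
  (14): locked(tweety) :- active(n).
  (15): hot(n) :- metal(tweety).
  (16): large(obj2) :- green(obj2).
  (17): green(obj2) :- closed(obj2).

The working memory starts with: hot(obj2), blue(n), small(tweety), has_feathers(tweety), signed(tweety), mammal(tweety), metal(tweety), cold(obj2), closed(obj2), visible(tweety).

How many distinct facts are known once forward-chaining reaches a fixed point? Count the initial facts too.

Round 1 fires (2), (5), (6), (11), (15), (17), giving valid(n), wooden(obj2), ready(obj2), red(n), hot(n), green(obj2).
Round 2 fires (3), (7), (10), (16), giving open(obj2), visible(obj2), stale(n), large(obj2).
Round 3 fires (4), (12), giving swims(tweety), flies(tweety).
Round 4 fires (8), giving bird(n).
Closure: {bird(n), blue(n), closed(obj2), cold(obj2), flies(tweety), green(obj2), has_feathers(tweety), hot(n), hot(obj2), large(obj2), mammal(tweety), metal(tweety), open(obj2), ready(obj2), red(n), signed(tweety), small(tweety), stale(n), swims(tweety), valid(n), visible(obj2), visible(tweety), wooden(obj2)} — 23 facts.

23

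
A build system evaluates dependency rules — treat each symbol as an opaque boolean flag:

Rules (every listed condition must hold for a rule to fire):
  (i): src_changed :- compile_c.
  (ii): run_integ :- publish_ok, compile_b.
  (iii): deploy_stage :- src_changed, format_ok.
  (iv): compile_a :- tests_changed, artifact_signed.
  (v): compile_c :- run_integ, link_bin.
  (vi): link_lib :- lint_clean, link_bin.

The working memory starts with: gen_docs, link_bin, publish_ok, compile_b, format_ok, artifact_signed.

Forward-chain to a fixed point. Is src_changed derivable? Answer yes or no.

yes

[1] (ii) [run_integ :- publish_ok, compile_b.]. ⇒ new: run_integ.
[2] (v) [compile_c :- run_integ, link_bin.]. ⇒ new: compile_c.
[3] (i) [src_changed :- compile_c.]. ⇒ new: src_changed.
[4] (iii) [deploy_stage :- src_changed, format_ok.]. ⇒ new: deploy_stage.
src_changed appears in round 3, so it is derivable.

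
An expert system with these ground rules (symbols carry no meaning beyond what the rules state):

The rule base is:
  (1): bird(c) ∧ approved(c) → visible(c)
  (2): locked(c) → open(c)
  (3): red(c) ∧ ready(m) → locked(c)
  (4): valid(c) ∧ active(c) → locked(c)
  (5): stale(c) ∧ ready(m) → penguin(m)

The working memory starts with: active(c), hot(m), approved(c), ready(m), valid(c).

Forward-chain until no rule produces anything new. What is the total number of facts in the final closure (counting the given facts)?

Round 1: (4) [valid(c) ∧ active(c) → locked(c)]. Adds locked(c).
Round 2: (2) [locked(c) → open(c)]. Adds open(c).
Closure: {active(c), approved(c), hot(m), locked(c), open(c), ready(m), valid(c)} — 7 facts.

7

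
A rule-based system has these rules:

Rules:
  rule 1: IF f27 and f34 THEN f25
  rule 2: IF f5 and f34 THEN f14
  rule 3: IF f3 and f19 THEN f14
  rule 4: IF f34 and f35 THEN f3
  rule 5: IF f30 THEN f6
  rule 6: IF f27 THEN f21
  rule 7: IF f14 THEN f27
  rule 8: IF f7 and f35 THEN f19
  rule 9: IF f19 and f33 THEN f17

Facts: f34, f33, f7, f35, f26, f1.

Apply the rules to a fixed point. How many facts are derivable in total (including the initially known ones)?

[1] rule 4 [IF f34 and f35 THEN f3]; rule 8 [IF f7 and f35 THEN f19]. ⇒ new: f3, f19.
[2] rule 3 [IF f3 and f19 THEN f14]; rule 9 [IF f19 and f33 THEN f17]. ⇒ new: f14, f17.
[3] rule 7 [IF f14 THEN f27]. ⇒ new: f27.
[4] rule 1 [IF f27 and f34 THEN f25]; rule 6 [IF f27 THEN f21]. ⇒ new: f25, f21.
Closure: {f1, f14, f17, f19, f21, f25, f26, f27, f3, f33, f34, f35, f7} — 13 facts.

13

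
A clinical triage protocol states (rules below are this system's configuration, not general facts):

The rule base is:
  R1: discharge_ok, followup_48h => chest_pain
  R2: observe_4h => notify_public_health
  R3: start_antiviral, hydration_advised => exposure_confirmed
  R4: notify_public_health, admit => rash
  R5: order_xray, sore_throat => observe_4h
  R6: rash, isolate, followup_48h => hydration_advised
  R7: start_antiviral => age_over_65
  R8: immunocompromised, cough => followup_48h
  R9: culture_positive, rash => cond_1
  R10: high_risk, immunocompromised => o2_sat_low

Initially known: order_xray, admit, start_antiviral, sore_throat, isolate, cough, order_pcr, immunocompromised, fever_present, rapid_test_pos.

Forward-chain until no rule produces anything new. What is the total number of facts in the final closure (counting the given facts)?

17

Round 1 fires R5, R7, R8, giving observe_4h, age_over_65, followup_48h.
Round 2 fires R2, giving notify_public_health.
Round 3 fires R4, giving rash.
Round 4 fires R6, giving hydration_advised.
Round 5 fires R3, giving exposure_confirmed.
Closure: {admit, age_over_65, cough, exposure_confirmed, fever_present, followup_48h, hydration_advised, immunocompromised, isolate, notify_public_health, observe_4h, order_pcr, order_xray, rapid_test_pos, rash, sore_throat, start_antiviral} — 17 facts.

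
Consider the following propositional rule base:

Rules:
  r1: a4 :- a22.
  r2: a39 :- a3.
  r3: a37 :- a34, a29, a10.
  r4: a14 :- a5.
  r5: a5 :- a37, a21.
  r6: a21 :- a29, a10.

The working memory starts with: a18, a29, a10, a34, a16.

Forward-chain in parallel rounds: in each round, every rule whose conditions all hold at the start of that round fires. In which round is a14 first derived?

3

Round 1 — r3, r6, derive a37, a21.
Round 2 — r5, derive a5.
Round 3 — r4, derive a14.
a14 first appears in round 3.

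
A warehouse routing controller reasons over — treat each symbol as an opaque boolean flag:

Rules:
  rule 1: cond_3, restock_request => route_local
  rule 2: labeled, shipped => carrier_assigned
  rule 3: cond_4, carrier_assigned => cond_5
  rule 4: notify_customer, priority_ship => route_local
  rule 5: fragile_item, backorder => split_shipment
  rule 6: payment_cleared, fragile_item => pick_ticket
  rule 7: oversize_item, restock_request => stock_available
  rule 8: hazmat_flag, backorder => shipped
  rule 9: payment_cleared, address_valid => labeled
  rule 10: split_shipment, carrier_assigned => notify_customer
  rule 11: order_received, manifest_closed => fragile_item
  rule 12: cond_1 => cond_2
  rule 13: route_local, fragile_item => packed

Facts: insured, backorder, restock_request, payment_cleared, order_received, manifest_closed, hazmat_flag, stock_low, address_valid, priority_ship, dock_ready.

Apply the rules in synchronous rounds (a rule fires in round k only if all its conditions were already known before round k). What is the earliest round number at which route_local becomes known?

Round 1 fires rule 8, rule 9, rule 11, giving shipped, labeled, fragile_item.
Round 2 fires rule 2, rule 5, rule 6, giving carrier_assigned, split_shipment, pick_ticket.
Round 3 fires rule 10, giving notify_customer.
Round 4 fires rule 4, giving route_local.
route_local first appears in round 4.

4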